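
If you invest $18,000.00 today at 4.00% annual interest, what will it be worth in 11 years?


Future value formula: FV = PV × (1 + r)^t
FV = $18,000.00 × (1 + 0.04)^11
FV = $18,000.00 × 1.539454
FV = $27,710.17

FV = PV × (1 + r)^t = $27,710.17


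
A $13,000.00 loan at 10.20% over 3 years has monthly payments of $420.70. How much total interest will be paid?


Total paid over the life of the loan = PMT × n.
Total paid = $420.70 × 36 = $15,145.20
Total interest = total paid − principal = $15,145.20 − $13,000.00 = $2,145.20

Total interest = (PMT × n) - PV = $2,145.20


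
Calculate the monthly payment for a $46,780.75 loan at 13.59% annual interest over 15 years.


Loan payment formula: PMT = PV × r / (1 − (1 + r)^(−n))
Monthly rate r = 0.1359/12 = 0.011325, n = 180 months
Denominator: 1 − (1 + 0.1359/12)^(−180) = 0.868276
PMT = $46,780.75 × (0.1359/12) / 0.868276
PMT = $610.17 per month

PMT = PV × r / (1-(1+r)^(-n)) = $610.17/month


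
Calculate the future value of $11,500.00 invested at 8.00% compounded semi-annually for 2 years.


Compound interest formula: A = P(1 + r/n)^(nt)
A = $11,500.00 × (1 + 0.08/2)^(2 × 2)
Growth factor: (1 + 0.08/2)^4 = 1.1698586
A = $11,500.00 × 1.1698586
A = $13,453.37

A = P(1 + r/n)^(nt) = $13,453.37


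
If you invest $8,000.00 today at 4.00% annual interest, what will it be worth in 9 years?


Future value formula: FV = PV × (1 + r)^t
FV = $8,000.00 × (1 + 0.04)^9
FV = $8,000.00 × 1.4233118
FV = $11,386.49

FV = PV × (1 + r)^t = $11,386.49


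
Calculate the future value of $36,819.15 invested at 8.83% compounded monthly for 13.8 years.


Compound interest formula: A = P(1 + r/n)^(nt)
A = $36,819.15 × (1 + 0.0883/12)^(12 × 13.8)
Growth factor: (1 + 0.0883/12)^165.6 = 3.36719031
A = $36,819.15 × 3.36719031
A = $123,977.09

A = P(1 + r/n)^(nt) = $123,977.09


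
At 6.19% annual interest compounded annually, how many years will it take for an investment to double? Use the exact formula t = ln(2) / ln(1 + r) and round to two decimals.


Doubling condition: (1 + r)^t = 2
Take ln of both sides: t × ln(1 + r) = ln(2)
t = ln(2) / ln(1 + r)
t = 0.693147 / 0.060060
t = 11.54

t = ln(2) / ln(1 + r) = 11.54 years


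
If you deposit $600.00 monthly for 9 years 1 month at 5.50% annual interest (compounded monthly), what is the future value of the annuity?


Future value of an ordinary annuity: FV = PMT × ((1 + r)^n − 1) / r
Monthly rate r = 0.055/12 ≈ 0.00458333, n = 109
FV = $600.00 × ((1 + 0.055/12)^109 − 1) / (0.055/12)
FV = $600.00 × 140.979156
FV = $84,587.49

FV = PMT × ((1+r)^n - 1)/r = $84,587.49


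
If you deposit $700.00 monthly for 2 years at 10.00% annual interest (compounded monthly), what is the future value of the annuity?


Future value of an ordinary annuity: FV = PMT × ((1 + r)^n − 1) / r
Monthly rate r = 0.1/12 ≈ 0.00833333, n = 24
FV = $700.00 × ((1 + 0.1/12)^24 − 1) / (0.1/12)
FV = $700.00 × 26.446915
FV = $18,512.84

FV = PMT × ((1+r)^n - 1)/r = $18,512.84


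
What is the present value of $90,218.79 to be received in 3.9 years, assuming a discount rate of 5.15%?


Present value formula: PV = FV / (1 + r)^t
PV = $90,218.79 / (1 + 0.0515)^3.9
PV = $90,218.79 / 1.2163433
PV = $74,172.14

PV = FV / (1 + r)^t = $74,172.14


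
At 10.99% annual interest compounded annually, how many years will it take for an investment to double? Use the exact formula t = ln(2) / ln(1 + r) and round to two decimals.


Doubling condition: (1 + r)^t = 2
Take ln of both sides: t × ln(1 + r) = ln(2)
t = ln(2) / ln(1 + r)
t = 0.693147 / 0.104270
t = 6.65

t = ln(2) / ln(1 + r) = 6.65 years


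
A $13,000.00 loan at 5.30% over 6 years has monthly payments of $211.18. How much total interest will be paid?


Total paid over the life of the loan = PMT × n.
Total paid = $211.18 × 72 = $15,204.96
Total interest = total paid − principal = $15,204.96 − $13,000.00 = $2,204.96

Total interest = (PMT × n) - PV = $2,204.96


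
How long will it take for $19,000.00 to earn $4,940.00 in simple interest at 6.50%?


Rearrange the simple interest formula for t:
I = P × r × t  ⇒  t = I / (P × r)
t = $4,940.00 / ($19,000.00 × 0.065)
t = 4

t = I/(P×r) = 4 years


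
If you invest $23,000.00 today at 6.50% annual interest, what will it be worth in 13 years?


Future value formula: FV = PV × (1 + r)^t
FV = $23,000.00 × (1 + 0.065)^13
FV = $23,000.00 × 2.2674875
FV = $52,152.21

FV = PV × (1 + r)^t = $52,152.21


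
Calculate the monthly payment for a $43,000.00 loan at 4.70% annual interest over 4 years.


Loan payment formula: PMT = PV × r / (1 − (1 + r)^(−n))
Monthly rate r = 0.047/12 ≈ 0.00391667, n = 48 months
Denominator: 1 − (1 + 0.047/12)^(−48) = 0.171081
PMT = $43,000.00 × (0.047/12) / 0.171081
PMT = $984.43 per month

PMT = PV × r / (1-(1+r)^(-n)) = $984.43/month


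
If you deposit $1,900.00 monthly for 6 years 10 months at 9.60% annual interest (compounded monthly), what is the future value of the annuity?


Future value of an ordinary annuity: FV = PMT × ((1 + r)^n − 1) / r
Monthly rate r = 0.096/12 = 0.008, n = 82
FV = $1,900.00 × ((1 + 0.096/12)^82 − 1) / (0.096/12)
FV = $1,900.00 × 115.255670
FV = $218,985.77

FV = PMT × ((1+r)^n - 1)/r = $218,985.77


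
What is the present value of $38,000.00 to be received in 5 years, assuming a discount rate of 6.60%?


Present value formula: PV = FV / (1 + r)^t
PV = $38,000.00 / (1 + 0.066)^5
PV = $38,000.00 / 1.3765311
PV = $27,605.62

PV = FV / (1 + r)^t = $27,605.62


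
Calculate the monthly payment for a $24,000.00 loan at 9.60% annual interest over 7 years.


Loan payment formula: PMT = PV × r / (1 − (1 + r)^(−n))
Monthly rate r = 0.096/12 = 0.008, n = 84 months
Denominator: 1 − (1 + 0.096/12)^(−84) = 0.487947
PMT = $24,000.00 × (0.096/12) / 0.487947
PMT = $393.49 per month

PMT = PV × r / (1-(1+r)^(-n)) = $393.49/month


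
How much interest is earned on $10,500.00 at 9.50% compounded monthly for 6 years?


Compound interest earned = final amount − principal.
A = P(1 + r/n)^(nt) = $10,500.00 × (1 + 0.095/12)^(12 × 6) = $18,525.18
Interest = A − P = $18,525.18 − $10,500.00 = $8,025.18

Interest = A - P = $8,025.18


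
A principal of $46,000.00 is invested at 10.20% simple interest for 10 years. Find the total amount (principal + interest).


Total amount formula: A = P(1 + rt) = P + P·r·t
Interest: I = P × r × t = $46,000.00 × 0.102 × 10 = $46,920.00
A = P + I = $46,000.00 + $46,920.00 = $92,920.00

A = P + I = P(1 + rt) = $92,920.00


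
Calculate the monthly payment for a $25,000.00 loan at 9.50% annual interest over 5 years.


Loan payment formula: PMT = PV × r / (1 − (1 + r)^(−n))
Monthly rate r = 0.095/12 ≈ 0.00791667, n = 60 months
Denominator: 1 − (1 + 0.095/12)^(−60) = 0.376951
PMT = $25,000.00 × (0.095/12) / 0.376951
PMT = $525.05 per month

PMT = PV × r / (1-(1+r)^(-n)) = $525.05/month


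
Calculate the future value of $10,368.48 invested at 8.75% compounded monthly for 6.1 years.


Compound interest formula: A = P(1 + r/n)^(nt)
A = $10,368.48 × (1 + 0.0875/12)^(12 × 6.1)
Growth factor: (1 + 0.0875/12)^73.2 = 1.702016
A = $10,368.48 × 1.702016
A = $17,647.32

A = P(1 + r/n)^(nt) = $17,647.32


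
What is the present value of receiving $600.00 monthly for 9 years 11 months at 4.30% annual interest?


Present value of an ordinary annuity: PV = PMT × (1 − (1 + r)^(−n)) / r
Monthly rate r = 0.043/12 ≈ 0.00358333, n = 119
PV = $600.00 × (1 − (1 + 0.043/12)^(−119)) / (0.043/12)
PV = $600.00 × 96.741757
PV = $58,045.05

PV = PMT × (1-(1+r)^(-n))/r = $58,045.05


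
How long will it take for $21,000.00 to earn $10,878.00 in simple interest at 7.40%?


Rearrange the simple interest formula for t:
I = P × r × t  ⇒  t = I / (P × r)
t = $10,878.00 / ($21,000.00 × 0.074)
t = 7

t = I/(P×r) = 7 years


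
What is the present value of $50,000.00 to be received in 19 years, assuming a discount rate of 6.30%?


Present value formula: PV = FV / (1 + r)^t
PV = $50,000.00 / (1 + 0.063)^19
PV = $50,000.00 / 3.192508
PV = $15,661.67

PV = FV / (1 + r)^t = $15,661.67


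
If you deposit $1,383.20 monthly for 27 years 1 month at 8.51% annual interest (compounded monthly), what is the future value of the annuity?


Future value of an ordinary annuity: FV = PMT × ((1 + r)^n − 1) / r
Monthly rate r = 0.0851/12 ≈ 0.00709167, n = 325
FV = $1,383.20 × ((1 + 0.0851/12)^325 − 1) / (0.0851/12)
FV = $1,383.20 × 1260.761643
FV = $1,743,885.50

FV = PMT × ((1+r)^n - 1)/r = $1,743,885.50


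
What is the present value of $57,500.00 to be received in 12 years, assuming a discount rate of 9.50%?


Present value formula: PV = FV / (1 + r)^t
PV = $57,500.00 / (1 + 0.095)^12
PV = $57,500.00 / 2.971457
PV = $19,350.78

PV = FV / (1 + r)^t = $19,350.78


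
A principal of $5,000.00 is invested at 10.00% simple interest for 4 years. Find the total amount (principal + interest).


Total amount formula: A = P(1 + rt) = P + P·r·t
Interest: I = P × r × t = $5,000.00 × 0.1 × 4 = $2,000.00
A = P + I = $5,000.00 + $2,000.00 = $7,000.00

A = P + I = P(1 + rt) = $7,000.00


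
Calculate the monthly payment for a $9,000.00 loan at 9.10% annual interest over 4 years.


Loan payment formula: PMT = PV × r / (1 − (1 + r)^(−n))
Monthly rate r = 0.091/12 ≈ 0.00758333, n = 48 months
Denominator: 1 − (1 + 0.091/12)^(−48) = 0.304154
PMT = $9,000.00 × (0.091/12) / 0.304154
PMT = $224.39 per month

PMT = PV × r / (1-(1+r)^(-n)) = $224.39/month


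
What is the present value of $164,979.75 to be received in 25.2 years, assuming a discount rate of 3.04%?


Present value formula: PV = FV / (1 + r)^t
PV = $164,979.75 / (1 + 0.0304)^25.2
PV = $164,979.75 / 2.1269017
PV = $77,568.11

PV = FV / (1 + r)^t = $77,568.11


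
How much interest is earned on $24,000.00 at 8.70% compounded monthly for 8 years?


Compound interest earned = final amount − principal.
A = P(1 + r/n)^(nt) = $24,000.00 × (1 + 0.087/12)^(12 × 8) = $48,016.42
Interest = A − P = $48,016.42 − $24,000.00 = $24,016.42

Interest = A - P = $24,016.42


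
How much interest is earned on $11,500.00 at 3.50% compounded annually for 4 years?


Compound interest earned = final amount − principal.
A = P(1 + r/n)^(nt) = $11,500.00 × (1 + 0.035/1)^(1 × 4) = $13,196.51
Interest = A − P = $13,196.51 − $11,500.00 = $1,696.51

Interest = A - P = $1,696.51


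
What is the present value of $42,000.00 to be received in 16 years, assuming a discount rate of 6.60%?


Present value formula: PV = FV / (1 + r)^t
PV = $42,000.00 / (1 + 0.066)^16
PV = $42,000.00 / 2.780451
PV = $15,105.46

PV = FV / (1 + r)^t = $15,105.46


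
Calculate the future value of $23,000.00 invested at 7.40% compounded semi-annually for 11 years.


Compound interest formula: A = P(1 + r/n)^(nt)
A = $23,000.00 × (1 + 0.074/2)^(2 × 11)
Growth factor: (1 + 0.074/2)^22 = 2.223989
A = $23,000.00 × 2.223989
A = $51,151.75

A = P(1 + r/n)^(nt) = $51,151.75


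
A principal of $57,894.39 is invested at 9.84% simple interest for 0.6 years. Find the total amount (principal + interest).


Total amount formula: A = P(1 + rt) = P + P·r·t
Interest: I = P × r × t = $57,894.39 × 0.0984 × 0.6 = $3,418.08
A = P + I = $57,894.39 + $3,418.08 = $61,312.47

A = P + I = P(1 + rt) = $61,312.47


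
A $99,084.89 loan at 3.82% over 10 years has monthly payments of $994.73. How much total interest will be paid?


Total paid over the life of the loan = PMT × n.
Total paid = $994.73 × 120 = $119,367.60
Total interest = total paid − principal = $119,367.60 − $99,084.89 = $20,282.71

Total interest = (PMT × n) - PV = $20,282.71


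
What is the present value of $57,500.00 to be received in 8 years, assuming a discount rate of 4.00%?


Present value formula: PV = FV / (1 + r)^t
PV = $57,500.00 / (1 + 0.04)^8
PV = $57,500.00 / 1.368569
PV = $42,014.69

PV = FV / (1 + r)^t = $42,014.69


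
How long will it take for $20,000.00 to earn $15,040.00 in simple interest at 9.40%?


Rearrange the simple interest formula for t:
I = P × r × t  ⇒  t = I / (P × r)
t = $15,040.00 / ($20,000.00 × 0.094)
t = 8

t = I/(P×r) = 8 years


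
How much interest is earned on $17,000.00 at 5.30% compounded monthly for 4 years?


Compound interest earned = final amount − principal.
A = P(1 + r/n)^(nt) = $17,000.00 × (1 + 0.053/12)^(12 × 4) = $21,004.71
Interest = A − P = $21,004.71 − $17,000.00 = $4,004.71

Interest = A - P = $4,004.71


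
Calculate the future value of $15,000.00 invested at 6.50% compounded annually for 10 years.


Compound interest formula: A = P(1 + r/n)^(nt)
A = $15,000.00 × (1 + 0.065/1)^(1 × 10)
Growth factor: (1 + 0.065/1)^10 = 1.8771375
A = $15,000.00 × 1.8771375
A = $28,157.06

A = P(1 + r/n)^(nt) = $28,157.06


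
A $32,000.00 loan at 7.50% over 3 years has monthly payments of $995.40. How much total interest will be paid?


Total paid over the life of the loan = PMT × n.
Total paid = $995.40 × 36 = $35,834.40
Total interest = total paid − principal = $35,834.40 − $32,000.00 = $3,834.40

Total interest = (PMT × n) - PV = $3,834.40


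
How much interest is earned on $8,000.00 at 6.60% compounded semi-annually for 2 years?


Compound interest earned = final amount − principal.
A = P(1 + r/n)^(nt) = $8,000.00 × (1 + 0.066/2)^(2 × 2) = $9,109.43
Interest = A − P = $9,109.43 − $8,000.00 = $1,109.43

Interest = A - P = $1,109.43


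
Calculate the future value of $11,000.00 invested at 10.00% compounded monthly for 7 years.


Compound interest formula: A = P(1 + r/n)^(nt)
A = $11,000.00 × (1 + 0.1/12)^(12 × 7)
Growth factor: (1 + 0.1/12)^84 = 2.007920
A = $11,000.00 × 2.007920
A = $22,087.12

A = P(1 + r/n)^(nt) = $22,087.12


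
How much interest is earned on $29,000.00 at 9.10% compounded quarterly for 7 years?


Compound interest earned = final amount − principal.
A = P(1 + r/n)^(nt) = $29,000.00 × (1 + 0.091/4)^(4 × 7) = $54,443.20
Interest = A − P = $54,443.20 − $29,000.00 = $25,443.20

Interest = A - P = $25,443.20


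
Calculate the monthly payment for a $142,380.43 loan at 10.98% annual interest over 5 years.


Loan payment formula: PMT = PV × r / (1 − (1 + r)^(−n))
Monthly rate r = 0.1098/12 = 0.00915, n = 60 months
Denominator: 1 − (1 + 0.1098/12)^(−60) = 0.421029
PMT = $142,380.43 × (0.1098/12) / 0.421029
PMT = $3,094.28 per month

PMT = PV × r / (1-(1+r)^(-n)) = $3,094.28/month


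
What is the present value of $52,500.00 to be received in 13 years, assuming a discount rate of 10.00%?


Present value formula: PV = FV / (1 + r)^t
PV = $52,500.00 / (1 + 0.1)^13
PV = $52,500.00 / 3.452271
PV = $15,207.38

PV = FV / (1 + r)^t = $15,207.38


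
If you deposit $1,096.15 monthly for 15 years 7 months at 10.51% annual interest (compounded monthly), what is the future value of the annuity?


Future value of an ordinary annuity: FV = PMT × ((1 + r)^n − 1) / r
Monthly rate r = 0.1051/12 ≈ 0.00875833, n = 187
FV = $1,096.15 × ((1 + 0.1051/12)^187 − 1) / (0.1051/12)
FV = $1,096.15 × 468.963060
FV = $514,053.86

FV = PMT × ((1+r)^n - 1)/r = $514,053.86


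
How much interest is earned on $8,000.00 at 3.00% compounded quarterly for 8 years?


Compound interest earned = final amount − principal.
A = P(1 + r/n)^(nt) = $8,000.00 × (1 + 0.03/4)^(4 × 8) = $10,160.89
Interest = A − P = $10,160.89 − $8,000.00 = $2,160.89

Interest = A - P = $2,160.89


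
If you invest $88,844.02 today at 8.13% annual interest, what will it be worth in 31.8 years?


Future value formula: FV = PV × (1 + r)^t
FV = $88,844.02 × (1 + 0.0813)^31.8
FV = $88,844.02 × 12.0085136
FV = $1,066,884.62

FV = PV × (1 + r)^t = $1,066,884.62


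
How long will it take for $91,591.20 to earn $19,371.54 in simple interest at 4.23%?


Rearrange the simple interest formula for t:
I = P × r × t  ⇒  t = I / (P × r)
t = $19,371.54 / ($91,591.20 × 0.0423)
t = 5

t = I/(P×r) = 5 years


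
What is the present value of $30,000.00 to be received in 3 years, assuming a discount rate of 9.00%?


Present value formula: PV = FV / (1 + r)^t
PV = $30,000.00 / (1 + 0.09)^3
PV = $30,000.00 / 1.295029
PV = $23,165.50

PV = FV / (1 + r)^t = $23,165.50


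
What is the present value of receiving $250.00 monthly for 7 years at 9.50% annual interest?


Present value of an ordinary annuity: PV = PMT × (1 − (1 + r)^(−n)) / r
Monthly rate r = 0.095/12 ≈ 0.00791667, n = 84
PV = $250.00 × (1 − (1 + 0.095/12)^(−84)) / (0.095/12)
PV = $250.00 × 61.184601
PV = $15,296.15

PV = PMT × (1-(1+r)^(-n))/r = $15,296.15


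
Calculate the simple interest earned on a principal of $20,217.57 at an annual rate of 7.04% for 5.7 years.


Simple interest formula: I = P × r × t
I = $20,217.57 × 0.0704 × 5.7
I = $8,112.91

I = P × r × t = $8,112.91


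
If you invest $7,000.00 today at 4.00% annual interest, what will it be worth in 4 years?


Future value formula: FV = PV × (1 + r)^t
FV = $7,000.00 × (1 + 0.04)^4
FV = $7,000.00 × 1.169859
FV = $8,189.01

FV = PV × (1 + r)^t = $8,189.01


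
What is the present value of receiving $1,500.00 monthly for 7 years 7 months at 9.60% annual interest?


Present value of an ordinary annuity: PV = PMT × (1 − (1 + r)^(−n)) / r
Monthly rate r = 0.096/12 = 0.008, n = 91
PV = $1,500.00 × (1 − (1 + 0.096/12)^(−91)) / (0.096/12)
PV = $1,500.00 × 64.465691
PV = $96,698.54

PV = PMT × (1-(1+r)^(-n))/r = $96,698.54


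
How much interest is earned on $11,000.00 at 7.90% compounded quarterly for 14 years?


Compound interest earned = final amount − principal.
A = P(1 + r/n)^(nt) = $11,000.00 × (1 + 0.079/4)^(4 × 14) = $32,888.24
Interest = A − P = $32,888.24 − $11,000.00 = $21,888.24

Interest = A - P = $21,888.24


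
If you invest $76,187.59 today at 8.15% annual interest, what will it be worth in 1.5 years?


Future value formula: FV = PV × (1 + r)^t
FV = $76,187.59 × (1 + 0.0815)^1.5
FV = $76,187.59 × 1.124708
FV = $85,688.79

FV = PV × (1 + r)^t = $85,688.79


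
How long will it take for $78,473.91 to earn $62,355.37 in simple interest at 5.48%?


Rearrange the simple interest formula for t:
I = P × r × t  ⇒  t = I / (P × r)
t = $62,355.37 / ($78,473.91 × 0.0548)
t = 14.5

t = I/(P×r) = 14.5 years


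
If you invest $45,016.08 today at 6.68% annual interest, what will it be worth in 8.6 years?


Future value formula: FV = PV × (1 + r)^t
FV = $45,016.08 × (1 + 0.0668)^8.6
FV = $45,016.08 × 1.743869
FV = $78,502.15

FV = PV × (1 + r)^t = $78,502.15


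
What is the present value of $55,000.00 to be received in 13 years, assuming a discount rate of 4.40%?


Present value formula: PV = FV / (1 + r)^t
PV = $55,000.00 / (1 + 0.044)^13
PV = $55,000.00 / 1.750276
PV = $31,423.62

PV = FV / (1 + r)^t = $31,423.62


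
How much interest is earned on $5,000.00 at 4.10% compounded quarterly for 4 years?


Compound interest earned = final amount − principal.
A = P(1 + r/n)^(nt) = $5,000.00 × (1 + 0.041/4)^(4 × 4) = $5,886.16
Interest = A − P = $5,886.16 − $5,000.00 = $886.16

Interest = A - P = $886.16


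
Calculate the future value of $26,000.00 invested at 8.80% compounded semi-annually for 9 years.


Compound interest formula: A = P(1 + r/n)^(nt)
A = $26,000.00 × (1 + 0.088/2)^(2 × 9)
Growth factor: (1 + 0.088/2)^18 = 2.1707458
A = $26,000.00 × 2.1707458
A = $56,439.39

A = P(1 + r/n)^(nt) = $56,439.39


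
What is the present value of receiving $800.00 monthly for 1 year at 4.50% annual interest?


Present value of an ordinary annuity: PV = PMT × (1 − (1 + r)^(−n)) / r
Monthly rate r = 0.045/12 = 0.00375, n = 12
PV = $800.00 × (1 − (1 + 0.045/12)^(−12)) / (0.045/12)
PV = $800.00 × 11.712548
PV = $9,370.04

PV = PMT × (1-(1+r)^(-n))/r = $9,370.04


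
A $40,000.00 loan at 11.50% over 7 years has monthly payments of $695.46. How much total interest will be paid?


Total paid over the life of the loan = PMT × n.
Total paid = $695.46 × 84 = $58,418.64
Total interest = total paid − principal = $58,418.64 − $40,000.00 = $18,418.64

Total interest = (PMT × n) - PV = $18,418.64


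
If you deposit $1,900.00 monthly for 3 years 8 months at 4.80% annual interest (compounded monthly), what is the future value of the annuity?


Future value of an ordinary annuity: FV = PMT × ((1 + r)^n − 1) / r
Monthly rate r = 0.048/12 = 0.004, n = 44
FV = $1,900.00 × ((1 + 0.048/12)^44 − 1) / (0.048/12)
FV = $1,900.00 × 48.004877
FV = $91,209.27

FV = PMT × ((1+r)^n - 1)/r = $91,209.27


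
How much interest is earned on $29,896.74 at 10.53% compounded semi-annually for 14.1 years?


Compound interest earned = final amount − principal.
A = P(1 + r/n)^(nt) = $29,896.74 × (1 + 0.1053/2)^(2 × 14.1) = $127,066.92
Interest = A − P = $127,066.92 − $29,896.74 = $97,170.18

Interest = A - P = $97,170.18


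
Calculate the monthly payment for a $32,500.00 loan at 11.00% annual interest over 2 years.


Loan payment formula: PMT = PV × r / (1 − (1 + r)^(−n))
Monthly rate r = 0.11/12 ≈ 0.00916667, n = 24 months
Denominator: 1 − (1 + 0.11/12)^(−24) = 0.196677
PMT = $32,500.00 × (0.11/12) / 0.196677
PMT = $1,514.75 per month

PMT = PV × r / (1-(1+r)^(-n)) = $1,514.75/month


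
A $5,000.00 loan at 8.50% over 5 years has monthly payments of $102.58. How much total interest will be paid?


Total paid over the life of the loan = PMT × n.
Total paid = $102.58 × 60 = $6,154.80
Total interest = total paid − principal = $6,154.80 − $5,000.00 = $1,154.80

Total interest = (PMT × n) - PV = $1,154.80


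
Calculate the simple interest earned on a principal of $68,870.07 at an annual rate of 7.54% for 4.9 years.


Simple interest formula: I = P × r × t
I = $68,870.07 × 0.0754 × 4.9
I = $25,444.74

I = P × r × t = $25,444.74


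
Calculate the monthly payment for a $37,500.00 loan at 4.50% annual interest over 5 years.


Loan payment formula: PMT = PV × r / (1 − (1 + r)^(−n))
Monthly rate r = 0.045/12 = 0.00375, n = 60 months
Denominator: 1 − (1 + 0.045/12)^(−60) = 0.201148
PMT = $37,500.00 × (0.045/12) / 0.201148
PMT = $699.11 per month

PMT = PV × r / (1-(1+r)^(-n)) = $699.11/month


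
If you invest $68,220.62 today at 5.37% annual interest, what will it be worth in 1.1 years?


Future value formula: FV = PV × (1 + r)^t
FV = $68,220.62 × (1 + 0.0537)^1.1
FV = $68,220.62 × 1.0592261
FV = $72,261.06

FV = PV × (1 + r)^t = $72,261.06


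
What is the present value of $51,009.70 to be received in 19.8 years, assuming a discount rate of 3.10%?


Present value formula: PV = FV / (1 + r)^t
PV = $51,009.70 / (1 + 0.031)^19.8
PV = $51,009.70 / 1.830297
PV = $27,869.63

PV = FV / (1 + r)^t = $27,869.63


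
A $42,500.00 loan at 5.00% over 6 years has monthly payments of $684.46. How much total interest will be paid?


Total paid over the life of the loan = PMT × n.
Total paid = $684.46 × 72 = $49,281.12
Total interest = total paid − principal = $49,281.12 − $42,500.00 = $6,781.12

Total interest = (PMT × n) - PV = $6,781.12


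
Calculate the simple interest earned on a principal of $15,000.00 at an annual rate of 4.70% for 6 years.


Simple interest formula: I = P × r × t
I = $15,000.00 × 0.047 × 6
I = $4,230.00

I = P × r × t = $4,230.00


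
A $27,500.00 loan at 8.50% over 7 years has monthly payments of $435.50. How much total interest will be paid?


Total paid over the life of the loan = PMT × n.
Total paid = $435.50 × 84 = $36,582.00
Total interest = total paid − principal = $36,582.00 − $27,500.00 = $9,082.00

Total interest = (PMT × n) - PV = $9,082.00


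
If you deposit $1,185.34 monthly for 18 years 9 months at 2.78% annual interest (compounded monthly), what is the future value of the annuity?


Future value of an ordinary annuity: FV = PMT × ((1 + r)^n − 1) / r
Monthly rate r = 0.0278/12 ≈ 0.00231667, n = 225
FV = $1,185.34 × ((1 + 0.0278/12)^225 − 1) / (0.0278/12)
FV = $1,185.34 × 294.870443
FV = $349,521.73

FV = PMT × ((1+r)^n - 1)/r = $349,521.73


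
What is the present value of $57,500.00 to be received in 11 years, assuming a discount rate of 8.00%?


Present value formula: PV = FV / (1 + r)^t
PV = $57,500.00 / (1 + 0.08)^11
PV = $57,500.00 / 2.331639
PV = $24,660.76

PV = FV / (1 + r)^t = $24,660.76


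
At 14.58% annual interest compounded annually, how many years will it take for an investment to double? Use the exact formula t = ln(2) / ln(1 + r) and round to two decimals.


Doubling condition: (1 + r)^t = 2
Take ln of both sides: t × ln(1 + r) = ln(2)
t = ln(2) / ln(1 + r)
t = 0.693147 / 0.136103
t = 5.09

t = ln(2) / ln(1 + r) = 5.09 years


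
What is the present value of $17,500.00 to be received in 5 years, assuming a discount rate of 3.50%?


Present value formula: PV = FV / (1 + r)^t
PV = $17,500.00 / (1 + 0.035)^5
PV = $17,500.00 / 1.187686
PV = $14,734.53

PV = FV / (1 + r)^t = $14,734.53


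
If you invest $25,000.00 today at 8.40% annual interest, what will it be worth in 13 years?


Future value formula: FV = PV × (1 + r)^t
FV = $25,000.00 × (1 + 0.084)^13
FV = $25,000.00 × 2.8535183
FV = $71,337.96

FV = PV × (1 + r)^t = $71,337.96


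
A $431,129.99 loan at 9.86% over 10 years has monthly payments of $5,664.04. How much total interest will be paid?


Total paid over the life of the loan = PMT × n.
Total paid = $5,664.04 × 120 = $679,684.80
Total interest = total paid − principal = $679,684.80 − $431,129.99 = $248,554.81

Total interest = (PMT × n) - PV = $248,554.81


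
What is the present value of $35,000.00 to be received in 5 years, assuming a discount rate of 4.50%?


Present value formula: PV = FV / (1 + r)^t
PV = $35,000.00 / (1 + 0.045)^5
PV = $35,000.00 / 1.246182
PV = $28,085.79

PV = FV / (1 + r)^t = $28,085.79


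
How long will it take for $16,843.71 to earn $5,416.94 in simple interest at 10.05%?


Rearrange the simple interest formula for t:
I = P × r × t  ⇒  t = I / (P × r)
t = $5,416.94 / ($16,843.71 × 0.1005)
t = 3.2

t = I/(P×r) = 3.2 years


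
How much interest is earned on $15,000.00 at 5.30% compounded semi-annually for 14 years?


Compound interest earned = final amount − principal.
A = P(1 + r/n)^(nt) = $15,000.00 × (1 + 0.053/2)^(2 × 14) = $31,199.09
Interest = A − P = $31,199.09 − $15,000.00 = $16,199.09

Interest = A - P = $16,199.09


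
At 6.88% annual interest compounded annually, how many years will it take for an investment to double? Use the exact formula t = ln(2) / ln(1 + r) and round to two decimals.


Doubling condition: (1 + r)^t = 2
Take ln of both sides: t × ln(1 + r) = ln(2)
t = ln(2) / ln(1 + r)
t = 0.693147 / 0.066537
t = 10.42

t = ln(2) / ln(1 + r) = 10.42 years


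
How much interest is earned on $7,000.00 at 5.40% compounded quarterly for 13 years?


Compound interest earned = final amount − principal.
A = P(1 + r/n)^(nt) = $7,000.00 × (1 + 0.054/4)^(4 × 13) = $14,058.31
Interest = A − P = $14,058.31 − $7,000.00 = $7,058.31

Interest = A - P = $7,058.31


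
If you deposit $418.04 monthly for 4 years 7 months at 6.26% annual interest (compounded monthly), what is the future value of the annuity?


Future value of an ordinary annuity: FV = PMT × ((1 + r)^n − 1) / r
Monthly rate r = 0.0626/12 ≈ 0.00521667, n = 55
FV = $418.04 × ((1 + 0.0626/12)^55 − 1) / (0.0626/12)
FV = $418.04 × 63.511809
FV = $26,550.48

FV = PMT × ((1+r)^n - 1)/r = $26,550.48


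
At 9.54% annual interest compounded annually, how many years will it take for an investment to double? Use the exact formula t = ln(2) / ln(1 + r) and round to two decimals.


Doubling condition: (1 + r)^t = 2
Take ln of both sides: t × ln(1 + r) = ln(2)
t = ln(2) / ln(1 + r)
t = 0.693147 / 0.091120
t = 7.61

t = ln(2) / ln(1 + r) = 7.61 years


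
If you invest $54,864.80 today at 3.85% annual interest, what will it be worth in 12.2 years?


Future value formula: FV = PV × (1 + r)^t
FV = $54,864.80 × (1 + 0.0385)^12.2
FV = $54,864.80 × 1.5854747
FV = $86,986.75

FV = PV × (1 + r)^t = $86,986.75


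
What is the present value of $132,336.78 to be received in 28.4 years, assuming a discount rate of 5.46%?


Present value formula: PV = FV / (1 + r)^t
PV = $132,336.78 / (1 + 0.0546)^28.4
PV = $132,336.78 / 4.5257711
PV = $29,240.71

PV = FV / (1 + r)^t = $29,240.71


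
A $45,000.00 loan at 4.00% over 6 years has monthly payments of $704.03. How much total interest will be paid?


Total paid over the life of the loan = PMT × n.
Total paid = $704.03 × 72 = $50,690.16
Total interest = total paid − principal = $50,690.16 − $45,000.00 = $5,690.16

Total interest = (PMT × n) - PV = $5,690.16


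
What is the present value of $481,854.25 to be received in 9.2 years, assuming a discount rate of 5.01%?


Present value formula: PV = FV / (1 + r)^t
PV = $481,854.25 / (1 + 0.0501)^9.2
PV = $481,854.25 / 1.56791335
PV = $307,321.99

PV = FV / (1 + r)^t = $307,321.99


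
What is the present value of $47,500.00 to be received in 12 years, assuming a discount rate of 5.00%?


Present value formula: PV = FV / (1 + r)^t
PV = $47,500.00 / (1 + 0.05)^12
PV = $47,500.00 / 1.795856
PV = $26,449.78

PV = FV / (1 + r)^t = $26,449.78


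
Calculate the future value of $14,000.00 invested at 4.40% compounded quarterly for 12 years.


Compound interest formula: A = P(1 + r/n)^(nt)
A = $14,000.00 × (1 + 0.044/4)^(4 × 12)
Growth factor: (1 + 0.044/4)^48 = 1.690657
A = $14,000.00 × 1.690657
A = $23,669.20

A = P(1 + r/n)^(nt) = $23,669.20


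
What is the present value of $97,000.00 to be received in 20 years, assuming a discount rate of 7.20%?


Present value formula: PV = FV / (1 + r)^t
PV = $97,000.00 / (1 + 0.072)^20
PV = $97,000.00 / 4.0169434
PV = $24,147.71

PV = FV / (1 + r)^t = $24,147.71


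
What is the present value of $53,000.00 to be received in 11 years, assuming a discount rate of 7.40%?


Present value formula: PV = FV / (1 + r)^t
PV = $53,000.00 / (1 + 0.074)^11
PV = $53,000.00 / 2.1930427
PV = $24,167.34

PV = FV / (1 + r)^t = $24,167.34


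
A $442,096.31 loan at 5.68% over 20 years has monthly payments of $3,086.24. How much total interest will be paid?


Total paid over the life of the loan = PMT × n.
Total paid = $3,086.24 × 240 = $740,697.60
Total interest = total paid − principal = $740,697.60 − $442,096.31 = $298,601.29

Total interest = (PMT × n) - PV = $298,601.29


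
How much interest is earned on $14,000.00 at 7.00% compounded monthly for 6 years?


Compound interest earned = final amount − principal.
A = P(1 + r/n)^(nt) = $14,000.00 × (1 + 0.07/12)^(12 × 6) = $21,281.48
Interest = A − P = $21,281.48 − $14,000.00 = $7,281.48

Interest = A - P = $7,281.48


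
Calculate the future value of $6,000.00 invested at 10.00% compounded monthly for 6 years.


Compound interest formula: A = P(1 + r/n)^(nt)
A = $6,000.00 × (1 + 0.1/12)^(12 × 6)
Growth factor: (1 + 0.1/12)^72 = 1.8175943
A = $6,000.00 × 1.8175943
A = $10,905.57

A = P(1 + r/n)^(nt) = $10,905.57


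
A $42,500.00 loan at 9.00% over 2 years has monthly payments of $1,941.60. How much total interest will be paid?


Total paid over the life of the loan = PMT × n.
Total paid = $1,941.60 × 24 = $46,598.40
Total interest = total paid − principal = $46,598.40 − $42,500.00 = $4,098.40

Total interest = (PMT × n) - PV = $4,098.40


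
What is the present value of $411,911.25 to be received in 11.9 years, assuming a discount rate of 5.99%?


Present value formula: PV = FV / (1 + r)^t
PV = $411,911.25 / (1 + 0.0599)^11.9
PV = $411,911.25 / 1.998261
PV = $206,134.86

PV = FV / (1 + r)^t = $206,134.86


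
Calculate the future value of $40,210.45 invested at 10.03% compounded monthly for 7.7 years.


Compound interest formula: A = P(1 + r/n)^(nt)
A = $40,210.45 × (1 + 0.1003/12)^(12 × 7.7)
Growth factor: (1 + 0.1003/12)^92.4 = 2.157824
A = $40,210.45 × 2.157824
A = $86,767.07

A = P(1 + r/n)^(nt) = $86,767.07


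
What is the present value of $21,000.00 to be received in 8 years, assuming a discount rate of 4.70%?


Present value formula: PV = FV / (1 + r)^t
PV = $21,000.00 / (1 + 0.047)^8
PV = $21,000.00 / 1.4440208
PV = $14,542.73

PV = FV / (1 + r)^t = $14,542.73


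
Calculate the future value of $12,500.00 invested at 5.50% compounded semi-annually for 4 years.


Compound interest formula: A = P(1 + r/n)^(nt)
A = $12,500.00 × (1 + 0.055/2)^(2 × 4)
Growth factor: (1 + 0.055/2)^8 = 1.242381
A = $12,500.00 × 1.242381
A = $15,529.76

A = P(1 + r/n)^(nt) = $15,529.76


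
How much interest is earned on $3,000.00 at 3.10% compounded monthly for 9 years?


Compound interest earned = final amount − principal.
A = P(1 + r/n)^(nt) = $3,000.00 × (1 + 0.031/12)^(12 × 9) = $3,964.00
Interest = A − P = $3,964.00 − $3,000.00 = $964.00

Interest = A - P = $964.00


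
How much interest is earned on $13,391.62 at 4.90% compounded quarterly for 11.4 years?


Compound interest earned = final amount − principal.
A = P(1 + r/n)^(nt) = $13,391.62 × (1 + 0.049/4)^(4 × 11.4) = $23,332.22
Interest = A − P = $23,332.22 − $13,391.62 = $9,940.60

Interest = A - P = $9,940.60


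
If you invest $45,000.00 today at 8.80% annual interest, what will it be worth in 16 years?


Future value formula: FV = PV × (1 + r)^t
FV = $45,000.00 × (1 + 0.088)^16
FV = $45,000.00 × 3.8553368
FV = $173,490.16

FV = PV × (1 + r)^t = $173,490.16


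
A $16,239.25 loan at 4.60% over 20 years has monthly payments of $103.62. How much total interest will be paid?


Total paid over the life of the loan = PMT × n.
Total paid = $103.62 × 240 = $24,868.80
Total interest = total paid − principal = $24,868.80 − $16,239.25 = $8,629.55

Total interest = (PMT × n) - PV = $8,629.55


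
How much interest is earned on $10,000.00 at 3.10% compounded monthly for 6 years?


Compound interest earned = final amount − principal.
A = P(1 + r/n)^(nt) = $10,000.00 × (1 + 0.031/12)^(12 × 6) = $12,041.33
Interest = A − P = $12,041.33 − $10,000.00 = $2,041.33

Interest = A - P = $2,041.33


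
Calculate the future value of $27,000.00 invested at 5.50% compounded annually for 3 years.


Compound interest formula: A = P(1 + r/n)^(nt)
A = $27,000.00 × (1 + 0.055/1)^(1 × 3)
Growth factor: (1 + 0.055/1)^3 = 1.1742414
A = $27,000.00 × 1.1742414
A = $31,704.52

A = P(1 + r/n)^(nt) = $31,704.52


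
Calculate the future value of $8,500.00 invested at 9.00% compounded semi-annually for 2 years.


Compound interest formula: A = P(1 + r/n)^(nt)
A = $8,500.00 × (1 + 0.09/2)^(2 × 2)
Growth factor: (1 + 0.09/2)^4 = 1.192519
A = $8,500.00 × 1.192519
A = $10,136.41

A = P(1 + r/n)^(nt) = $10,136.41


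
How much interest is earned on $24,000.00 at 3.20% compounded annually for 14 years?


Compound interest earned = final amount − principal.
A = P(1 + r/n)^(nt) = $24,000.00 × (1 + 0.032/1)^(1 × 14) = $37,301.56
Interest = A − P = $37,301.56 − $24,000.00 = $13,301.56

Interest = A - P = $13,301.56


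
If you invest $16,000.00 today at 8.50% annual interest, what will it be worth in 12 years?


Future value formula: FV = PV × (1 + r)^t
FV = $16,000.00 × (1 + 0.085)^12
FV = $16,000.00 × 2.661686
FV = $42,586.98

FV = PV × (1 + r)^t = $42,586.98


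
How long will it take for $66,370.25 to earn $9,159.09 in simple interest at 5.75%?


Rearrange the simple interest formula for t:
I = P × r × t  ⇒  t = I / (P × r)
t = $9,159.09 / ($66,370.25 × 0.0575)
t = 2.4

t = I/(P×r) = 2.4 years


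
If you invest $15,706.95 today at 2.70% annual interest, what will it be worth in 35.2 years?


Future value formula: FV = PV × (1 + r)^t
FV = $15,706.95 × (1 + 0.027)^35.2
FV = $15,706.95 × 2.554345
FV = $40,120.97

FV = PV × (1 + r)^t = $40,120.97


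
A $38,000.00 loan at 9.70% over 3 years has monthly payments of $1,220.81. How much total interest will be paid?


Total paid over the life of the loan = PMT × n.
Total paid = $1,220.81 × 36 = $43,949.16
Total interest = total paid − principal = $43,949.16 − $38,000.00 = $5,949.16

Total interest = (PMT × n) - PV = $5,949.16


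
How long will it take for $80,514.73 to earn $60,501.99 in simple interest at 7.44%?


Rearrange the simple interest formula for t:
I = P × r × t  ⇒  t = I / (P × r)
t = $60,501.99 / ($80,514.73 × 0.0744)
t = 10.1

t = I/(P×r) = 10.1 years


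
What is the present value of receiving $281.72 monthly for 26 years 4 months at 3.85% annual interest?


Present value of an ordinary annuity: PV = PMT × (1 − (1 + r)^(−n)) / r
Monthly rate r = 0.0385/12 ≈ 0.00320833, n = 316
PV = $281.72 × (1 − (1 + 0.0385/12)^(−316)) / (0.0385/12)
PV = $281.72 × 198.416172
PV = $55,897.80

PV = PMT × (1-(1+r)^(-n))/r = $55,897.80


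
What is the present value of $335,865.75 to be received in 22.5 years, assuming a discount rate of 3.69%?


Present value formula: PV = FV / (1 + r)^t
PV = $335,865.75 / (1 + 0.0369)^22.5
PV = $335,865.75 / 2.2598503
PV = $148,623.01

PV = FV / (1 + r)^t = $148,623.01


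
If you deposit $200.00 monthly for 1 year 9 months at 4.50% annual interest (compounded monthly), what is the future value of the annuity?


Future value of an ordinary annuity: FV = PMT × ((1 + r)^n − 1) / r
Monthly rate r = 0.045/12 = 0.00375, n = 21
FV = $200.00 × ((1 + 0.045/12)^21 − 1) / (0.045/12)
FV = $200.00 × 21.806523
FV = $4,361.30

FV = PMT × ((1+r)^n - 1)/r = $4,361.30


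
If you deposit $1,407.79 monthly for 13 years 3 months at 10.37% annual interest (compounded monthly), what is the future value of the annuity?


Future value of an ordinary annuity: FV = PMT × ((1 + r)^n − 1) / r
Monthly rate r = 0.1037/12 ≈ 0.00864167, n = 159
FV = $1,407.79 × ((1 + 0.1037/12)^159 − 1) / (0.1037/12)
FV = $1,407.79 × 338.819738
FV = $476,987.04

FV = PMT × ((1+r)^n - 1)/r = $476,987.04


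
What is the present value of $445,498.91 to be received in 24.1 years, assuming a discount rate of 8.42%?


Present value formula: PV = FV / (1 + r)^t
PV = $445,498.91 / (1 + 0.0842)^24.1
PV = $445,498.91 / 7.016760
PV = $63,490.69

PV = FV / (1 + r)^t = $63,490.69


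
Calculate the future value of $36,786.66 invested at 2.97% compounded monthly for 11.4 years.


Compound interest formula: A = P(1 + r/n)^(nt)
A = $36,786.66 × (1 + 0.0297/12)^(12 × 11.4)
Growth factor: (1 + 0.0297/12)^136.8 = 1.4023672
A = $36,786.66 × 1.4023672
A = $51,588.41

A = P(1 + r/n)^(nt) = $51,588.41


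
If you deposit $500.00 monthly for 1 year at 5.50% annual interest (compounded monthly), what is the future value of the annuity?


Future value of an ordinary annuity: FV = PMT × ((1 + r)^n − 1) / r
Monthly rate r = 0.055/12 ≈ 0.00458333, n = 12
FV = $500.00 × ((1 + 0.055/12)^12 − 1) / (0.055/12)
FV = $500.00 × 12.3071695
FV = $6,153.58

FV = PMT × ((1+r)^n - 1)/r = $6,153.58


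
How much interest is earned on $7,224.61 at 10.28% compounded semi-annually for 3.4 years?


Compound interest earned = final amount − principal.
A = P(1 + r/n)^(nt) = $7,224.61 × (1 + 0.1028/2)^(2 × 3.4) = $10,158.66
Interest = A − P = $10,158.66 − $7,224.61 = $2,934.05

Interest = A - P = $2,934.05


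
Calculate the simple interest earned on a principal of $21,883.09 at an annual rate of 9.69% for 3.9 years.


Simple interest formula: I = P × r × t
I = $21,883.09 × 0.0969 × 3.9
I = $8,269.84

I = P × r × t = $8,269.84


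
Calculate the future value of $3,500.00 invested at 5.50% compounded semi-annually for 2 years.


Compound interest formula: A = P(1 + r/n)^(nt)
A = $3,500.00 × (1 + 0.055/2)^(2 × 2)
Growth factor: (1 + 0.055/2)^4 = 1.114621
A = $3,500.00 × 1.114621
A = $3,901.17

A = P(1 + r/n)^(nt) = $3,901.17
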